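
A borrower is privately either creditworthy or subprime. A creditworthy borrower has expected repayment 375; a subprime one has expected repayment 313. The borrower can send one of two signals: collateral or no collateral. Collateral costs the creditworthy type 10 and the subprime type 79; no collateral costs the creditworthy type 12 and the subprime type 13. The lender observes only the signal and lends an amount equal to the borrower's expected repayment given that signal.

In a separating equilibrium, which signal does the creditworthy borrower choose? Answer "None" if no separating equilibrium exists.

Try creditworthy → collateral, subprime → no collateral:
  If types separate, collateral earns payment 375 and no collateral earns 313.
  Creditworthy: collateral gives 375 − 10 = 365; no collateral gives 313 − 12 = 301. No deviation. ✓
  Subprime: no collateral gives 313 − 13 = 300; collateral gives 375 − 79 = 296. No deviation. ✓
Both hold — the creditworthy type sends collateral.

collateral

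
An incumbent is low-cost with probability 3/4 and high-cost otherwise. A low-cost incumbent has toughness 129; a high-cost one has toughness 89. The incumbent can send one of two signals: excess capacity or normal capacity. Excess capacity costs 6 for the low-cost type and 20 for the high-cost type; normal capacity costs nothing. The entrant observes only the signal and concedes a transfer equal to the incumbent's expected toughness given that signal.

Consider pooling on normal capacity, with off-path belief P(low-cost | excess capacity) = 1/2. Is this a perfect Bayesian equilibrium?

At the pooled signal (normal capacity) the entrant holds the prior 3/4 and pays 3/4·129 + 1/4·89 = 119. Off-path (excess capacity) belief 1/2 gives 1/2·129 + 1/2·89 = 109.
Low-cost: normal capacity gives 119 − 0 = 119; excess capacity gives 109 − 6 = 103. Stays. ✓
High-cost: normal capacity gives 119 − 0 = 119; excess capacity gives 109 − 20 = 89. Stays. ✓

Yes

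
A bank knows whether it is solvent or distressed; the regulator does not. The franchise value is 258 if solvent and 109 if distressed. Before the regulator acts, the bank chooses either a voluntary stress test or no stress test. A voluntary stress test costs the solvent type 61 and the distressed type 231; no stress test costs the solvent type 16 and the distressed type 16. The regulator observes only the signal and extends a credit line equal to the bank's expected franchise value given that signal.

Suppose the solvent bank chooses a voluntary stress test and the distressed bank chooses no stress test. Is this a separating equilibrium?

If types separate, stress test earns payment 258 and no stress test earns 109.
Solvent: stress test gives 258 − 61 = 197; no stress test gives 109 − 16 = 93. No deviation. ✓
Distressed: no stress test gives 109 − 16 = 93; stress test gives 258 − 231 = 27. No deviation. ✓
Neither type gains from mimicking the other.

Yes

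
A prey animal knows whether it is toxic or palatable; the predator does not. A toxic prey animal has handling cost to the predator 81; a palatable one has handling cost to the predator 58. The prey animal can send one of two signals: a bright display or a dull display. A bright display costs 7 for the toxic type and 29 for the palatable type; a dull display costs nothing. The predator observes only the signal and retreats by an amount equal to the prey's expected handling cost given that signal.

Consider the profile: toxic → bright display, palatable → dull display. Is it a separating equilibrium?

If types separate, bright display earns payment 81 and dull display earns 58.
Toxic: bright display gives 81 − 7 = 74; dull display gives 58 − 0 = 58. No deviation. ✓
Palatable: dull display gives 58 − 0 = 58; bright display gives 81 − 29 = 52. No deviation. ✓
Both incentive constraints hold.

Yes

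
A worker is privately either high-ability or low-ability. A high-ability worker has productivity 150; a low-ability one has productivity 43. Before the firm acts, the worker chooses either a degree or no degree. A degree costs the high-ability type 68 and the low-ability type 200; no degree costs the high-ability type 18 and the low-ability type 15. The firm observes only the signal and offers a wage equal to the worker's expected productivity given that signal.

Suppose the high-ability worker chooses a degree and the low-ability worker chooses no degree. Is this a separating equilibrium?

Under separation the firm infers type exactly: degree → high-ability (pays 150), no degree → low-ability (pays 43).
High-ability: degree gives 150 − 68 = 82; no degree gives 43 − 18 = 25. No deviation. ✓
Low-ability: no degree gives 43 − 15 = 28; degree gives 150 − 200 = -50. No deviation. ✓
Both incentive constraints hold.

Yes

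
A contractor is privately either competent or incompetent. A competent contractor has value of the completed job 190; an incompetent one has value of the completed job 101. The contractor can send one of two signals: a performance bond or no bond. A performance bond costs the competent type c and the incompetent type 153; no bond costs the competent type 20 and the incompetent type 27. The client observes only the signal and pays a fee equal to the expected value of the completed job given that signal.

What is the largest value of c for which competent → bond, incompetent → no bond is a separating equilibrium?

Under separation: bond → competent (pays 190); no bond → incompetent (pays 101).
Incompetent: 101 − 27 = 74 ≥ 190 − 153 = 37. Holds regardless of c. ✓
Competent: 190 − c ≥ 101 − 20, so c ≤ 190 − 81 = 109.

109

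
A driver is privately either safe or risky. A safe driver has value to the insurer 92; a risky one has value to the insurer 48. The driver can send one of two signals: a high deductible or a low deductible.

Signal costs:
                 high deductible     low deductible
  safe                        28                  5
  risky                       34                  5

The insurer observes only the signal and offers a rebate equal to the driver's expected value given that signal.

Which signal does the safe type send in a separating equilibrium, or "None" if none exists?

Try safe → high deductible, risky → low deductible:
  Under separation the insurer infers type exactly: high deductible → safe (pays 92), low deductible → risky (pays 48).
  Safe: high deductible gives 92 − 28 = 64; low deductible gives 48 − 5 = 43. No deviation. ✓
  Risky: low deductible gives 48 − 5 = 43; high deductible gives 92 − 34 = 58. Would deviate. ✗
Try safe → low deductible, risky → high deductible:
  Under separation the insurer infers type exactly: low deductible → safe (pays 92), high deductible → risky (pays 48).
  Safe: low deductible gives 92 − 5 = 87; high deductible gives 48 − 28 = 20. No deviation. ✓
  Risky: high deductible gives 48 − 34 = 14; low deductible gives 92 − 5 = 87. Would deviate. ✗
Neither assignment is incentive-compatible.

None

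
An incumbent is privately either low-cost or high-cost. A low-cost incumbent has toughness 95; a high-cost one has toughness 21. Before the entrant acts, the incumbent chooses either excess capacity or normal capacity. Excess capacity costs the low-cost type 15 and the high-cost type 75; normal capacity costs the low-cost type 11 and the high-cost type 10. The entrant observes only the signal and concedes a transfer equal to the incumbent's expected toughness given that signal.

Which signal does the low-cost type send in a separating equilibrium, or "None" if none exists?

None

Try low-cost → excess capacity, high-cost → normal capacity:
  If types separate, excess capacity earns payment 95 and normal capacity earns 21.
  Low-cost: excess capacity gives 95 − 15 = 80; normal capacity gives 21 − 11 = 10. No deviation. ✓
  High-cost: normal capacity gives 21 − 10 = 11; excess capacity gives 95 − 75 = 20. Would deviate. ✗
Try low-cost → normal capacity, high-cost → excess capacity:
  If types separate, normal capacity earns payment 95 and excess capacity earns 21.
  Low-cost: normal capacity gives 95 − 11 = 84; excess capacity gives 21 − 15 = 6. No deviation. ✓
  High-cost: excess capacity gives 21 − 75 = -54; normal capacity gives 95 − 10 = 85. Would deviate. ✗
Neither assignment is incentive-compatible.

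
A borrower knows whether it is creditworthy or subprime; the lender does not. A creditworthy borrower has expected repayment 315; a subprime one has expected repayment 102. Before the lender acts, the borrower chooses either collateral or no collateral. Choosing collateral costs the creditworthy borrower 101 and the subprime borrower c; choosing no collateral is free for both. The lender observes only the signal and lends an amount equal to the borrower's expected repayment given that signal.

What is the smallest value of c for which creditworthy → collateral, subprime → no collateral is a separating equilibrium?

Under separation: collateral → creditworthy (pays 315); no collateral → subprime (pays 102).
Creditworthy: 315 − 101 = 214 ≥ 102 − 0 = 102. Holds regardless of c. ✓
Subprime: 102 − 0 ≥ 315 − c, so c ≥ 315 − 102 = 213.

213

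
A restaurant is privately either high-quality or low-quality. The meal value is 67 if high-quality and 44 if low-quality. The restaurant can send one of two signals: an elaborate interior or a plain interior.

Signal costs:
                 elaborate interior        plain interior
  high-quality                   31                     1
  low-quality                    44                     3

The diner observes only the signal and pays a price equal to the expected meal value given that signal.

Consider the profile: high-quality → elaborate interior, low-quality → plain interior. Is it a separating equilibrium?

Under separation the diner infers type exactly: elaborate interior → high-quality (pays 67), plain interior → low-quality (pays 44).
High-quality: elaborate interior gives 67 − 31 = 36; plain interior gives 44 − 1 = 43. Would deviate. ✗
Low-quality: plain interior gives 44 − 3 = 41; elaborate interior gives 67 − 44 = 23. No deviation. ✓

No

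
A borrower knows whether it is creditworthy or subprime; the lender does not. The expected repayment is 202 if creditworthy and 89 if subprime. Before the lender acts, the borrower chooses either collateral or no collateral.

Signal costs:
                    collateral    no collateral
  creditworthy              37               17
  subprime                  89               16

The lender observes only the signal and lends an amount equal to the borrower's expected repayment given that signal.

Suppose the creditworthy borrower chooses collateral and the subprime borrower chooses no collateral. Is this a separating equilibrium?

Under separation the lender infers type exactly: collateral → creditworthy (pays 202), no collateral → subprime (pays 89).
Creditworthy: collateral gives 202 − 37 = 165; no collateral gives 89 − 17 = 72. No deviation. ✓
Subprime: no collateral gives 89 − 16 = 73; collateral gives 202 − 89 = 113. Would deviate. ✗

No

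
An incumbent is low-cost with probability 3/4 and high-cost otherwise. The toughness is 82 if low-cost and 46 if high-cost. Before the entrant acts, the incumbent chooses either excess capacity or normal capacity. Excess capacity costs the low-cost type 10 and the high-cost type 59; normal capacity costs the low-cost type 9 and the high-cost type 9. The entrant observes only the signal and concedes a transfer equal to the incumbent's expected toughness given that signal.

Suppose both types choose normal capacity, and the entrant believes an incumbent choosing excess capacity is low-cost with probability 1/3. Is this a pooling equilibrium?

Yes

On the equilibrium path (normal capacity) the entrant holds the prior 3/4 and pays 3/4·82 + 1/4·46 = 73. Off-path (excess capacity) belief 1/3 gives 1/3·82 + 2/3·46 = 58.
Low-cost: normal capacity gives 73 − 9 = 64; excess capacity gives 58 − 10 = 48. Stays. ✓
High-cost: normal capacity gives 73 − 9 = 64; excess capacity gives 58 − 59 = -1. Stays. ✓
Beliefs are Bayes-consistent on-path and both types best-respond.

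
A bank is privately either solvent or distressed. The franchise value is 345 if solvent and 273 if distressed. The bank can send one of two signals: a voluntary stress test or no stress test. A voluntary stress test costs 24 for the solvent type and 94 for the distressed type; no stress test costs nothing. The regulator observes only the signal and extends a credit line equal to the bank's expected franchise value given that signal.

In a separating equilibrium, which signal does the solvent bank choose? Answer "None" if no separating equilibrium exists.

Try solvent → stress test, distressed → no stress test:
  If types separate, stress test earns payment 345 and no stress test earns 273.
  Solvent: stress test gives 345 − 24 = 321; no stress test gives 273 − 0 = 273. No deviation. ✓
  Distressed: no stress test gives 273 − 0 = 273; stress test gives 345 − 94 = 251. No deviation. ✓
Both hold — the solvent type sends stress test.

stress test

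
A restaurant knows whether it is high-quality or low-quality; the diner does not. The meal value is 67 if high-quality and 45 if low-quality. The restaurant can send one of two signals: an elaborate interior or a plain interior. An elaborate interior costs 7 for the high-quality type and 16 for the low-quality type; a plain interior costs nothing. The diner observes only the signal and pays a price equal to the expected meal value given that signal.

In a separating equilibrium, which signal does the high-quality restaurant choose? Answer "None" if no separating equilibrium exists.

None

Try high-quality → elaborate interior, low-quality → plain interior:
  If types separate, elaborate interior earns payment 67 and plain interior earns 45.
  High-quality: elaborate interior gives 67 − 7 = 60; plain interior gives 45 − 0 = 45. No deviation. ✓
  Low-quality: plain interior gives 45 − 0 = 45; elaborate interior gives 67 − 16 = 51. Would deviate. ✗
Try high-quality → plain interior, low-quality → elaborate interior:
  If types separate, plain interior earns payment 67 and elaborate interior earns 45.
  High-quality: plain interior gives 67 − 0 = 67; elaborate interior gives 45 − 7 = 38. No deviation. ✓
  Low-quality: elaborate interior gives 45 − 16 = 29; plain interior gives 67 − 0 = 67. Would deviate. ✗
Neither assignment is incentive-compatible.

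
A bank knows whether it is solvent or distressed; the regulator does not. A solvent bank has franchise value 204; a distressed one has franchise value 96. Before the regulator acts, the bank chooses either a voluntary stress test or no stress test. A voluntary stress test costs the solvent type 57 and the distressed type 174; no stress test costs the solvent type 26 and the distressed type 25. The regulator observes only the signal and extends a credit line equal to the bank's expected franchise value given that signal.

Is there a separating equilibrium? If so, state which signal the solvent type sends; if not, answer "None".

stress test

Try solvent → stress test, distressed → no stress test:
  If types separate, stress test earns payment 204 and no stress test earns 96.
  Solvent: stress test gives 204 − 57 = 147; no stress test gives 96 − 26 = 70. No deviation. ✓
  Distressed: no stress test gives 96 − 25 = 71; stress test gives 204 − 174 = 30. No deviation. ✓
Both hold — the solvent type sends stress test.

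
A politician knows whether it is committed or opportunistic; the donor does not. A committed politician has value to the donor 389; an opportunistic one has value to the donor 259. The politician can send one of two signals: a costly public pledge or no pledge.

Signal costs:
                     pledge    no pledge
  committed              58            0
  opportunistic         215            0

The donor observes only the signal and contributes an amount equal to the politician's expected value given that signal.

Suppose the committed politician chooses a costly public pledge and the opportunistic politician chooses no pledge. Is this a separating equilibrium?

Under separation the donor infers type exactly: pledge → committed (pays 389), no pledge → opportunistic (pays 259).
Committed: pledge gives 389 − 58 = 331; no pledge gives 259 − 0 = 259. No deviation. ✓
Opportunistic: no pledge gives 259 − 0 = 259; pledge gives 389 − 215 = 174. No deviation. ✓
Neither type gains from mimicking the other.

Yes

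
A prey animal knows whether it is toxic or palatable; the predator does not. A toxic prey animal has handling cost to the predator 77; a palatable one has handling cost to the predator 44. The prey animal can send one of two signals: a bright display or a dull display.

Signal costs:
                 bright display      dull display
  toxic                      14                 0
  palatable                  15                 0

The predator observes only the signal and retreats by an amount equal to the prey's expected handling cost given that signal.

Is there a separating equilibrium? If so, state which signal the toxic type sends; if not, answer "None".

Try toxic → bright display, palatable → dull display:
  Under separation the predator infers type exactly: bright display → toxic (pays 77), dull display → palatable (pays 44).
  Toxic: bright display gives 77 − 14 = 63; dull display gives 44 − 0 = 44. No deviation. ✓
  Palatable: dull display gives 44 − 0 = 44; bright display gives 77 − 15 = 62. Would deviate. ✗
Try toxic → dull display, palatable → bright display:
  Under separation the predator infers type exactly: dull display → toxic (pays 77), bright display → palatable (pays 44).
  Toxic: dull display gives 77 − 0 = 77; bright display gives 44 − 14 = 30. No deviation. ✓
  Palatable: bright display gives 44 − 15 = 29; dull display gives 77 − 0 = 77. Would deviate. ✗
Neither assignment is incentive-compatible.

None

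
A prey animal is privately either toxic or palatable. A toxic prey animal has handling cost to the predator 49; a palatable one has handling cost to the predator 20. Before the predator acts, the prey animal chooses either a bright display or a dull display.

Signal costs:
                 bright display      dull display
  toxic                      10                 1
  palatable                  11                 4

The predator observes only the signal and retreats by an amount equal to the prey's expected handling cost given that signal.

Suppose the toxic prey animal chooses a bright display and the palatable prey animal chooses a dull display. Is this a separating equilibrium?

No

If types separate, bright display earns payment 49 and dull display earns 20.
Toxic: bright display gives 49 − 10 = 39; dull display gives 20 − 1 = 19. No deviation. ✓
Palatable: dull display gives 20 − 4 = 16; bright display gives 49 − 11 = 38. Would deviate. ✗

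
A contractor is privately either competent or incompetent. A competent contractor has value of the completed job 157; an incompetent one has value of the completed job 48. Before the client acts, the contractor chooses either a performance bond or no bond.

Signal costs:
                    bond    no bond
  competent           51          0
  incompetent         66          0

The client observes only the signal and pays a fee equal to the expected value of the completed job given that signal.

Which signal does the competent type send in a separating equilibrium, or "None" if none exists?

Try competent → bond, incompetent → no bond:
  Under separation the client infers type exactly: bond → competent (pays 157), no bond → incompetent (pays 48).
  Competent: bond gives 157 − 51 = 106; no bond gives 48 − 0 = 48. No deviation. ✓
  Incompetent: no bond gives 48 − 0 = 48; bond gives 157 − 66 = 91. Would deviate. ✗
Try competent → no bond, incompetent → bond:
  Under separation the client infers type exactly: no bond → competent (pays 157), bond → incompetent (pays 48).
  Competent: no bond gives 157 − 0 = 157; bond gives 48 − 51 = -3. No deviation. ✓
  Incompetent: bond gives 48 − 66 = -18; no bond gives 157 − 0 = 157. Would deviate. ✗
Neither assignment is incentive-compatible.

None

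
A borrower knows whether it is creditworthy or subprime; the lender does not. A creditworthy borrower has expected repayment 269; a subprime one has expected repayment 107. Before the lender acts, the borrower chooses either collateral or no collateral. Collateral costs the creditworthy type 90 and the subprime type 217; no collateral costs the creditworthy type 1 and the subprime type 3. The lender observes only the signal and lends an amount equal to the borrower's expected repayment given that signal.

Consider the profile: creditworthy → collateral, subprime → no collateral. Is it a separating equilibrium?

Yes

Under separation the lender infers type exactly: collateral → creditworthy (pays 269), no collateral → subprime (pays 107).
Creditworthy: collateral gives 269 − 90 = 179; no collateral gives 107 − 1 = 106. No deviation. ✓
Subprime: no collateral gives 107 − 3 = 104; collateral gives 269 − 217 = 52. No deviation. ✓
Both incentive constraints hold.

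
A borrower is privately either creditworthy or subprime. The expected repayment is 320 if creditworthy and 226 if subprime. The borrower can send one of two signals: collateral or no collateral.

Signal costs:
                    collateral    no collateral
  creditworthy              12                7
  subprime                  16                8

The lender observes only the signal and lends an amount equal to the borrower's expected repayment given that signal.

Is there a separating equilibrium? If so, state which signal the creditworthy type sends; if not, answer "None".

Try creditworthy → collateral, subprime → no collateral:
  If types separate, collateral earns payment 320 and no collateral earns 226.
  Creditworthy: collateral gives 320 − 12 = 308; no collateral gives 226 − 7 = 219. No deviation. ✓
  Subprime: no collateral gives 226 − 8 = 218; collateral gives 320 − 16 = 304. Would deviate. ✗
Try creditworthy → no collateral, subprime → collateral:
  If types separate, no collateral earns payment 320 and collateral earns 226.
  Creditworthy: no collateral gives 320 − 7 = 313; collateral gives 226 − 12 = 214. No deviation. ✓
  Subprime: collateral gives 226 − 16 = 210; no collateral gives 320 − 8 = 312. Would deviate. ✗
Neither assignment is incentive-compatible.

None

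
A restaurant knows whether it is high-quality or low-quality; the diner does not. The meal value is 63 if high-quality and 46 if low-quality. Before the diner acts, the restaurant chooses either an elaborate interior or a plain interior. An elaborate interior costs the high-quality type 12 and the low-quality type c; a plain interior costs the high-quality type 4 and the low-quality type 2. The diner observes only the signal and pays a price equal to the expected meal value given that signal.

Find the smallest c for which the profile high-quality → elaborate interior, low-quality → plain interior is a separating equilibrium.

19

Under separation: elaborate interior → high-quality (pays 63); plain interior → low-quality (pays 46).
High-quality: 63 − 12 = 51 ≥ 46 − 4 = 42. Holds regardless of c. ✓
Low-quality: 46 − 2 ≥ 63 − c, so c ≥ 63 − 44 = 19.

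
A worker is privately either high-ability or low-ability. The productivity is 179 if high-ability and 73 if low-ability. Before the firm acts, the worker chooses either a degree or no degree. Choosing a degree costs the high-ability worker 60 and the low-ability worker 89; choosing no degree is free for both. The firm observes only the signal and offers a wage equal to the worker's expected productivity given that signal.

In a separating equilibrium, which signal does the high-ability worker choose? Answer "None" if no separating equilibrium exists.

None

Try high-ability → degree, low-ability → no degree:
  Under separation the firm infers type exactly: degree → high-ability (pays 179), no degree → low-ability (pays 73).
  High-ability: degree gives 179 − 60 = 119; no degree gives 73 − 0 = 73. No deviation. ✓
  Low-ability: no degree gives 73 − 0 = 73; degree gives 179 − 89 = 90. Would deviate. ✗
Try high-ability → no degree, low-ability → degree:
  Under separation the firm infers type exactly: no degree → high-ability (pays 179), degree → low-ability (pays 73).
  High-ability: no degree gives 179 − 0 = 179; degree gives 73 − 60 = 13. No deviation. ✓
  Low-ability: degree gives 73 − 89 = -16; no degree gives 179 − 0 = 179. Would deviate. ✗
Neither assignment is incentive-compatible.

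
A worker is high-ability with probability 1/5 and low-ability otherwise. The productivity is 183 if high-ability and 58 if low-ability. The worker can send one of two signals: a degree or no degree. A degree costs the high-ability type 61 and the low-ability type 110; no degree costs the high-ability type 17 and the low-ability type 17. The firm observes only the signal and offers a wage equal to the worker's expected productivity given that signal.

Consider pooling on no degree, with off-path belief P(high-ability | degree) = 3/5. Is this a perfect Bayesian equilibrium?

At the pooled signal (no degree) the firm holds the prior 1/5 and pays 1/5·183 + 4/5·58 = 83. Off-path (degree) belief 3/5 gives 3/5·183 + 2/5·58 = 133.
High-ability: no degree gives 83 − 17 = 66; degree gives 133 − 61 = 72. Deviates. ✗
Low-ability: no degree gives 83 − 17 = 66; degree gives 133 − 110 = 23. Stays. ✓

No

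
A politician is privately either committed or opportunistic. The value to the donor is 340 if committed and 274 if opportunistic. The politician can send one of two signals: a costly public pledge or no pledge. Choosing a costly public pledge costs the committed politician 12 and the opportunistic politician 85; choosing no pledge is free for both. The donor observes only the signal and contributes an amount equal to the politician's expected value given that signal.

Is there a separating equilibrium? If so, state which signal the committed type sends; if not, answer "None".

Try committed → pledge, opportunistic → no pledge:
  Under separation the donor infers type exactly: pledge → committed (pays 340), no pledge → opportunistic (pays 274).
  Committed: pledge gives 340 − 12 = 328; no pledge gives 274 − 0 = 274. No deviation. ✓
  Opportunistic: no pledge gives 274 − 0 = 274; pledge gives 340 − 85 = 255. No deviation. ✓
Both hold — the committed type sends pledge.

pledge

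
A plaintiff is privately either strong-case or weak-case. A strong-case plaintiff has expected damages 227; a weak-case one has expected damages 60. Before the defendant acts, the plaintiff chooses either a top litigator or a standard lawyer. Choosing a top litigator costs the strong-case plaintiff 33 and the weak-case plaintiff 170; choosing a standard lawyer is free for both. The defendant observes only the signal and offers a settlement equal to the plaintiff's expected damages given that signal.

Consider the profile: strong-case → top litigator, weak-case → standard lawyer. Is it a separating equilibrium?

If types separate, top litigator earns payment 227 and standard lawyer earns 60.
Strong-case: top litigator gives 227 − 33 = 194; standard lawyer gives 60 − 0 = 60. No deviation. ✓
Weak-case: standard lawyer gives 60 − 0 = 60; top litigator gives 227 − 170 = 57. No deviation. ✓
Neither type gains from mimicking the other.

Yes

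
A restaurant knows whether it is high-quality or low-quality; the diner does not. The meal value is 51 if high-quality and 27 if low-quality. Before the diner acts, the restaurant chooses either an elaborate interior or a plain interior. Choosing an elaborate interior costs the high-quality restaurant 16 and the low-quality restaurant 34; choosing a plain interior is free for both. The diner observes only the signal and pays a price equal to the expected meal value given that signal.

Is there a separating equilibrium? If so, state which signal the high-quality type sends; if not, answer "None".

Try high-quality → elaborate interior, low-quality → plain interior:
  If types separate, elaborate interior earns payment 51 and plain interior earns 27.
  High-quality: elaborate interior gives 51 − 16 = 35; plain interior gives 27 − 0 = 27. No deviation. ✓
  Low-quality: plain interior gives 27 − 0 = 27; elaborate interior gives 51 − 34 = 17. No deviation. ✓
Both hold — the high-quality type sends elaborate interior.

elaborate interior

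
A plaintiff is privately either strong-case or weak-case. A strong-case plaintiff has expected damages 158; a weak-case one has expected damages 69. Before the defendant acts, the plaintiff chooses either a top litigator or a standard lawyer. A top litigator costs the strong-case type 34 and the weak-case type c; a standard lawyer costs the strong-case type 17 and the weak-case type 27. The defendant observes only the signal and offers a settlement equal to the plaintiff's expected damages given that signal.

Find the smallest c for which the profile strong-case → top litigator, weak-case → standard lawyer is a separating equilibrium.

116

Under separation: top litigator → strong-case (pays 158); standard lawyer → weak-case (pays 69).
Strong-case: 158 − 34 = 124 ≥ 69 − 17 = 52. Holds regardless of c. ✓
Weak-case: 69 − 27 ≥ 158 − c, so c ≥ 158 − 42 = 116.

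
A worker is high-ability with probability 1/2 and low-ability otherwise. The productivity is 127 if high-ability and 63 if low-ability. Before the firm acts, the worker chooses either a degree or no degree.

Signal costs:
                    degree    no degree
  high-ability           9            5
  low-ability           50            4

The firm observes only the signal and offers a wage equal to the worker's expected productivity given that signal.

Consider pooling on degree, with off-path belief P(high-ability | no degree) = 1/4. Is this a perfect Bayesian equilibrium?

No

On the equilibrium path (degree) the firm holds the prior 1/2 and pays 1/2·127 + 1/2·63 = 95. Off-path (no degree) belief 1/4 gives 1/4·127 + 3/4·63 = 79.
High-ability: degree gives 95 − 9 = 86; no degree gives 79 − 5 = 74. Stays. ✓
Low-ability: degree gives 95 − 50 = 45; no degree gives 79 − 4 = 75. Deviates. ✗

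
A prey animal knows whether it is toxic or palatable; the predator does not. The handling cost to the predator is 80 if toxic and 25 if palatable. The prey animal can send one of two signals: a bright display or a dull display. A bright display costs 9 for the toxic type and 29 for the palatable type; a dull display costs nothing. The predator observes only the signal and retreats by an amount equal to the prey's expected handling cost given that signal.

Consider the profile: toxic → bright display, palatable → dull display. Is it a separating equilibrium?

Under separation the predator infers type exactly: bright display → toxic (pays 80), dull display → palatable (pays 25).
Toxic: bright display gives 80 − 9 = 71; dull display gives 25 − 0 = 25. No deviation. ✓
Palatable: dull display gives 25 − 0 = 25; bright display gives 80 − 29 = 51. Would deviate. ✗

No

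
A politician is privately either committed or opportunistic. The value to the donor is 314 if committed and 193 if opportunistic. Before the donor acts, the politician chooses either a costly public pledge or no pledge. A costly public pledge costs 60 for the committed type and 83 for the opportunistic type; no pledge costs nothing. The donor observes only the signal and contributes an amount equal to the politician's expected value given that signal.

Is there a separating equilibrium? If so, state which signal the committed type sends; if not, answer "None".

None

Try committed → pledge, opportunistic → no pledge:
  If types separate, pledge earns payment 314 and no pledge earns 193.
  Committed: pledge gives 314 − 60 = 254; no pledge gives 193 − 0 = 193. No deviation. ✓
  Opportunistic: no pledge gives 193 − 0 = 193; pledge gives 314 − 83 = 231. Would deviate. ✗
Try committed → no pledge, opportunistic → pledge:
  If types separate, no pledge earns payment 314 and pledge earns 193.
  Committed: no pledge gives 314 − 0 = 314; pledge gives 193 − 60 = 133. No deviation. ✓
  Opportunistic: pledge gives 193 − 83 = 110; no pledge gives 314 − 0 = 314. Would deviate. ✗
Neither assignment is incentive-compatible.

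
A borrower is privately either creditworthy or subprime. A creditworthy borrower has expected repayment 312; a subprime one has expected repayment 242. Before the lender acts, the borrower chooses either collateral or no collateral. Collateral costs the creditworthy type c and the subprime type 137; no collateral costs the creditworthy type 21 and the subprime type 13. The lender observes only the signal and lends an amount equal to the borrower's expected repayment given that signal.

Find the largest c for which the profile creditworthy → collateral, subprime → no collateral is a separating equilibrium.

Under separation: collateral → creditworthy (pays 312); no collateral → subprime (pays 242).
Subprime: 242 − 13 = 229 ≥ 312 − 137 = 175. Holds regardless of c. ✓
Creditworthy: 312 − c ≥ 242 − 21, so c ≤ 312 − 221 = 91.

91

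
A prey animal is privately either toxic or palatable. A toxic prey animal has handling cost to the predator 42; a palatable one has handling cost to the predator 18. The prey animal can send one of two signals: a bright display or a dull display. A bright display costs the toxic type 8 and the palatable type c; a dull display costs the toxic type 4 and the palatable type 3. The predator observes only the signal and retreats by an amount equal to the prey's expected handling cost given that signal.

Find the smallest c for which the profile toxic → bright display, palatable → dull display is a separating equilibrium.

Under separation: bright display → toxic (pays 42); dull display → palatable (pays 18).
Toxic: 42 − 8 = 34 ≥ 18 − 4 = 14. Holds regardless of c. ✓
Palatable: 18 − 3 ≥ 42 − c, so c ≥ 42 − 15 = 27.

27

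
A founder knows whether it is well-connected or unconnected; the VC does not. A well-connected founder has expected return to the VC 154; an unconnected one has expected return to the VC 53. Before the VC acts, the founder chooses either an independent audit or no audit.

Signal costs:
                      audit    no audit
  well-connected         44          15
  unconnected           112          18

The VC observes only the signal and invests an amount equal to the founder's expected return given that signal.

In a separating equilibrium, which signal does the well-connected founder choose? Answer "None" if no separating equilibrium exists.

None

Try well-connected → audit, unconnected → no audit:
  Under separation the VC infers type exactly: audit → well-connected (pays 154), no audit → unconnected (pays 53).
  Well-connected: audit gives 154 − 44 = 110; no audit gives 53 − 15 = 38. No deviation. ✓
  Unconnected: no audit gives 53 − 18 = 35; audit gives 154 − 112 = 42. Would deviate. ✗
Try well-connected → no audit, unconnected → audit:
  Under separation the VC infers type exactly: no audit → well-connected (pays 154), audit → unconnected (pays 53).
  Well-connected: no audit gives 154 − 15 = 139; audit gives 53 − 44 = 9. No deviation. ✓
  Unconnected: audit gives 53 − 112 = -59; no audit gives 154 − 18 = 136. Would deviate. ✗
Neither assignment is incentive-compatible.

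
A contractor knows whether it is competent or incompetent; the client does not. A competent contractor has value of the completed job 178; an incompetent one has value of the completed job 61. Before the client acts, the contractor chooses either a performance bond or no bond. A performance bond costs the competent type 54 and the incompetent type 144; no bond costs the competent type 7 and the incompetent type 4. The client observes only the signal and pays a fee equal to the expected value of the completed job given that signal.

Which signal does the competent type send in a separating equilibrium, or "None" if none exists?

bond

Try competent → bond, incompetent → no bond:
  If types separate, bond earns payment 178 and no bond earns 61.
  Competent: bond gives 178 − 54 = 124; no bond gives 61 − 7 = 54. No deviation. ✓
  Incompetent: no bond gives 61 − 4 = 57; bond gives 178 − 144 = 34. No deviation. ✓
Both hold — the competent type sends bond.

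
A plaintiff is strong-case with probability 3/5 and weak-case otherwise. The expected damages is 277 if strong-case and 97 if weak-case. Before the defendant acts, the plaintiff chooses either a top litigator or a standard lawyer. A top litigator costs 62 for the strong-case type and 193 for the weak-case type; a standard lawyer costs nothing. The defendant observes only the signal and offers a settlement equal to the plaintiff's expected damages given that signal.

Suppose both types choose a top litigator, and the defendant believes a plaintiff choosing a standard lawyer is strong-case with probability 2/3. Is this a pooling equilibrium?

No

At the pooled signal (top litigator) the defendant holds the prior 3/5 and pays 3/5·277 + 2/5·97 = 205. Off-path (standard lawyer) belief 2/3 gives 2/3·277 + 1/3·97 = 217.
Strong-case: top litigator gives 205 − 62 = 143; standard lawyer gives 217 − 0 = 217. Deviates. ✗
Weak-case: top litigator gives 205 − 193 = 12; standard lawyer gives 217 − 0 = 217. Deviates. ✗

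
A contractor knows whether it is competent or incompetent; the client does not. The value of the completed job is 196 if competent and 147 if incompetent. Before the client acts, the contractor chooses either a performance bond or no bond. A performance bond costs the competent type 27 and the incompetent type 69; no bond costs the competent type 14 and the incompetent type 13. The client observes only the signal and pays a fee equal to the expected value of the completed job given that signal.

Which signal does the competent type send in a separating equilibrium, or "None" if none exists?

Try competent → bond, incompetent → no bond:
  Under separation the client infers type exactly: bond → competent (pays 196), no bond → incompetent (pays 147).
  Competent: bond gives 196 − 27 = 169; no bond gives 147 − 14 = 133. No deviation. ✓
  Incompetent: no bond gives 147 − 13 = 134; bond gives 196 − 69 = 127. No deviation. ✓
Both hold — the competent type sends bond.

bond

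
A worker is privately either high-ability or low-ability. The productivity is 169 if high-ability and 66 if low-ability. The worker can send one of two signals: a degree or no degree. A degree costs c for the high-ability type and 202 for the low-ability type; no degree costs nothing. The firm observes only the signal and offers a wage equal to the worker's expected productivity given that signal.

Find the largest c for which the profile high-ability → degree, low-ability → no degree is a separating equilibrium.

103

Under separation: degree → high-ability (pays 169); no degree → low-ability (pays 66).
Low-ability: 66 − 0 = 66 ≥ 169 − 202 = -33. Holds regardless of c. ✓
High-ability: 169 − c ≥ 66 − 0, so c ≤ 169 − 66 = 103.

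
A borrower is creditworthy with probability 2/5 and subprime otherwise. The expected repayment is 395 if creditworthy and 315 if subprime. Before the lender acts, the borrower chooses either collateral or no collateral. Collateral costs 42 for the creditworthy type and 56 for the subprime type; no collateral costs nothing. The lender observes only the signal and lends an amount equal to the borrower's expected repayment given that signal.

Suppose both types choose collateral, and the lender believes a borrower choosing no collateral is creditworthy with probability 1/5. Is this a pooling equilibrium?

On the equilibrium path (collateral) the lender holds the prior 2/5 and pays 2/5·395 + 3/5·315 = 347. Off-path (no collateral) belief 1/5 gives 1/5·395 + 4/5·315 = 331.
Creditworthy: collateral gives 347 − 42 = 305; no collateral gives 331 − 0 = 331. Deviates. ✗
Subprime: collateral gives 347 − 56 = 291; no collateral gives 331 − 0 = 331. Deviates. ✗

No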